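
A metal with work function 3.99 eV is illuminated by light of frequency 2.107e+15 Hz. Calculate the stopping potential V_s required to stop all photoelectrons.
4.7239 V

The stopping potential V_s satisfies: eV_s = KE_max

First, find KE_max using Einstein's equation:
E_photon = hf = (6.626×10⁻³⁴ J·s)(2.107e+15 Hz) = 8.7139 eV
KE_max = E_photon - φ = 8.7139 - 3.99 = 4.7239 eV

Since eV_s = KE_max:
V_s = KE_max/e = 4.7239 V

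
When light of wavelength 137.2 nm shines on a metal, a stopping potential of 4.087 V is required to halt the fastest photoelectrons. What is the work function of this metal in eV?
4.95 eV

The stopping potential gives the maximum kinetic energy: KE_max = eV_s = 4.087 eV

From Einstein's photoelectric equation: KE_max = hc/λ - φ
Rearranging: φ = hc/λ - KE_max

Calculate photon energy:
E_photon = hc/λ = (6.626×10⁻³⁴ J·s)(3×10⁸ m/s) / (137.2×10⁻⁹ m) = 9.0367 eV

Therefore:
φ = 9.0367 - 4.087 = 4.95 eV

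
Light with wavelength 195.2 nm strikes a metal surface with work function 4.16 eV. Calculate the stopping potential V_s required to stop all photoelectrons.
2.1916 V

The stopping potential V_s satisfies: eV_s = KE_max

First, find KE_max using Einstein's equation:
E_photon = hc/λ = 6.3516 eV
KE_max = E_photon - φ = 6.3516 - 4.16 = 2.1916 eV

Since eV_s = KE_max:
V_s = KE_max/e = 2.1916 V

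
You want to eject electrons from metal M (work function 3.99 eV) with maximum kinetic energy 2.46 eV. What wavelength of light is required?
192.22 nm

From Einstein's equation: KE_max = hc/λ - φ

Rearranging for λ:
hc/λ = KE_max + φ
λ = hc/(KE_max + φ)

Required photon energy:
E_photon = KE_max + φ = 2.46 + 3.99 = 6.45 eV

Required wavelength:
λ = hc/E_photon = (6.626×10⁻³⁴)(3×10⁸) / (6.45 × 1.602×10⁻¹⁹)
λ = 192.22 nm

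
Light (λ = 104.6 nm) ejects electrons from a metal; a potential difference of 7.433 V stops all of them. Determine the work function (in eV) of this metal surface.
4.42 eV

The stopping potential gives the maximum kinetic energy: KE_max = eV_s = 7.433 eV

From Einstein's photoelectric equation: KE_max = hc/λ - φ
Rearranging: φ = hc/λ - KE_max

Calculate photon energy:
E_photon = hc/λ = (6.626×10⁻³⁴ J·s)(3×10⁸ m/s) / (104.6×10⁻⁹ m) = 11.8532 eV

Therefore:
φ = 11.8532 - 7.433 = 4.42 eV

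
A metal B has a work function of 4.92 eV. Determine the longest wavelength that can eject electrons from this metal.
252.00 nm

The threshold wavelength is when the photon energy equals the work function:
hc/λ₀ = φ

Solving for λ₀:
λ₀ = hc/φ = (6.626×10⁻³⁴ J·s)(3×10⁸ m/s) / (4.92 eV × 1.602×10⁻¹⁹ J/eV)
λ₀ = 252.00 nm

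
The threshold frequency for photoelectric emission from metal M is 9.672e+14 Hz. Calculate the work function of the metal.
4.00 eV

At the threshold frequency, photon energy equals work function:
φ = hf₀

Calculating:
φ = (6.626×10⁻³⁴ J·s)(9.672e+14 Hz)
φ = 4.00 eV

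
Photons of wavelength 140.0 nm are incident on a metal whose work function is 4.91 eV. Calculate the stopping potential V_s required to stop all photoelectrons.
3.9460 V

The stopping potential V_s satisfies: eV_s = KE_max

First, find KE_max using Einstein's equation:
E_photon = hc/λ = 8.8560 eV
KE_max = E_photon - φ = 8.8560 - 4.91 = 3.9460 eV

Since eV_s = KE_max:
V_s = KE_max/e = 3.9460 V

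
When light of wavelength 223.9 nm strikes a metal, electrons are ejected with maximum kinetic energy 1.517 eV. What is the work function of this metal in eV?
4.02 eV

From Einstein's photoelectric equation: KE_max = hf - φ = hc/λ - φ

Rearranging for φ:
φ = hc/λ - KE_max

Calculate photon energy:
E_photon = hc/λ = 5.5375 eV

Therefore:
φ = 5.5375 - 1.517 = 4.02 eV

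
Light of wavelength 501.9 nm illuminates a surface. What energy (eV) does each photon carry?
2.4703 eV

Using E = hf = hc/λ:

E = hc/λ = (6.626×10⁻³⁴ J·s)(3×10⁸ m/s) / (501.9×10⁻⁹ m)
E = 2.4703 eV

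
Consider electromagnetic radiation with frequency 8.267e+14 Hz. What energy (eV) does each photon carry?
3.4190 eV

Using E = hf:

E = hf = (6.626×10⁻³⁴ J·s)(8.267e+14 Hz)
E = 3.4190 eV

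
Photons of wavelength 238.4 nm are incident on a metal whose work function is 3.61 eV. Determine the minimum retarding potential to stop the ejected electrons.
1.5907 V

The stopping potential V_s satisfies: eV_s = KE_max

First, find KE_max using Einstein's equation:
E_photon = hc/λ = 5.2007 eV
KE_max = E_photon - φ = 5.2007 - 3.61 = 1.5907 eV

Since eV_s = KE_max:
V_s = KE_max/e = 1.5907 V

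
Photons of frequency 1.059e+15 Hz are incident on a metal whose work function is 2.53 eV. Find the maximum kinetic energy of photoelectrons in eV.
1.8497 eV

Using Einstein's photoelectric equation: KE_max = hf - φ

First, calculate the photon energy:
E_photon = hf = (6.626×10⁻³⁴ J·s)(1.059e+15 Hz)
E_photon = 4.3797 eV

Then, the maximum kinetic energy:
KE_max = E_photon - φ = 4.3797 eV - 2.53 eV = 1.8497 eV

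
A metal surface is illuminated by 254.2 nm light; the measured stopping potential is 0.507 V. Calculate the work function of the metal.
4.37 eV

The stopping potential gives the maximum kinetic energy: KE_max = eV_s = 0.507 eV

From Einstein's photoelectric equation: KE_max = hc/λ - φ
Rearranging: φ = hc/λ - KE_max

Calculate photon energy:
E_photon = hc/λ = (6.626×10⁻³⁴ J·s)(3×10⁸ m/s) / (254.2×10⁻⁹ m) = 4.8774 eV

Therefore:
φ = 4.8774 - 0.507 = 4.37 eV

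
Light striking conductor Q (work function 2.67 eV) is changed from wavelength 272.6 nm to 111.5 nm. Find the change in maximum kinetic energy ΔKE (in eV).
6.5714 eV

Using Einstein's equation: KE_max = hc/λ - φ

For λ₁ = 272.6 nm:
KE₁ = hc/λ₁ - φ = 4.5482 - 2.67 = 1.8782 eV

For λ₂ = 111.5 nm:
KE₂ = hc/λ₂ - φ = 11.1197 - 2.67 = 8.4497 eV

Change in KE:
ΔKE = KE₂ - KE₁ = 8.4497 - 1.8782 = 6.5714 eV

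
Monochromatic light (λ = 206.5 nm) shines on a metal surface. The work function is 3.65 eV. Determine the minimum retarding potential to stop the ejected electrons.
2.3541 V

The stopping potential V_s satisfies: eV_s = KE_max

First, find KE_max using Einstein's equation:
E_photon = hc/λ = 6.0041 eV
KE_max = E_photon - φ = 6.0041 - 3.65 = 2.3541 eV

Since eV_s = KE_max:
V_s = KE_max/e = 2.3541 V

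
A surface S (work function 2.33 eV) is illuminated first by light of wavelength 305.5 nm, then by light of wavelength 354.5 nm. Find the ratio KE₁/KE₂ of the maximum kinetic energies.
1.4805

Using Einstein's equation: KE_max = hc/λ - φ

For λ₁ = 305.5 nm:
E₁ = hc/λ₁ = 4.0584 eV
KE₁ = E₁ - φ = 4.0584 - 2.33 = 1.7284 eV

For λ₂ = 354.5 nm:
E₂ = hc/λ₂ = 3.4974 eV
KE₂ = E₂ - φ = 3.4974 - 2.33 = 1.1674 eV

Ratio: KE₁/KE₂ = 1.7284/1.1674 = 1.4805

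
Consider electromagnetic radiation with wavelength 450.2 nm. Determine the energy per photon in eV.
2.7540 eV

Using E = hf = hc/λ:

E = hc/λ = (6.626×10⁻³⁴ J·s)(3×10⁸ m/s) / (450.2×10⁻⁹ m)
E = 2.7540 eV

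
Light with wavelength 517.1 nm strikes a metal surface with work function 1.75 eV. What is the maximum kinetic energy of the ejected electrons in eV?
0.6477 eV

Using Einstein's photoelectric equation: KE_max = hf - φ = hc/λ - φ

First, calculate the photon energy:
E_photon = hc/λ = (6.626×10⁻³⁴ J·s)(3×10⁸ m/s) / (517.1×10⁻⁹ m)
E_photon = 2.3977 eV

Then, the maximum kinetic energy:
KE_max = E_photon - φ = 2.3977 eV - 1.75 eV = 0.6477 eV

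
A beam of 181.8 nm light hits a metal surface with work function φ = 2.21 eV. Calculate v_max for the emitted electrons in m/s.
1.2734e+06 m/s

First, find the maximum kinetic energy:
E_photon = hc/λ = 6.8198 eV
KE_max = E_photon - φ = 6.8198 - 2.21 = 4.6098 eV

Convert to Joules: KE_max = 4.6098 × 1.602×10⁻¹⁹ J = 7.3857e-19 J

Then use KE = ½mv² to find velocity:
v = √(2·KE/m) = √(2 × 7.3857e-19 J / 9.109e-31 kg)
v = 1.2734e+06 m/s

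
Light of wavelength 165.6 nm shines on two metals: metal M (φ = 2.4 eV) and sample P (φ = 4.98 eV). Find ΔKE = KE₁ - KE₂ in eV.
2.5800 eV

Using KE_max = hc/λ - φ for each metal:

Photon energy: E = hc/λ = 7.4870 eV

For metal M (φ₁ = 2.4 eV):
KE₁ = E - φ₁ = 7.4870 - 2.4 = 5.0870 eV

For sample P (φ₂ = 4.98 eV):
KE₂ = E - φ₂ = 7.4870 - 4.98 = 2.5070 eV

Difference:
ΔKE = KE₁ - KE₂ = 5.0870 - 2.5070 = 2.5800 eV

Note: The difference equals the difference in work functions: 4.98 - 2.4 = 2.58 eV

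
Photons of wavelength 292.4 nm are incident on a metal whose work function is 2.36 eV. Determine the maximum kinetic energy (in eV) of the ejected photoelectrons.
1.8802 eV

Using Einstein's photoelectric equation: KE_max = hf - φ = hc/λ - φ

First, calculate the photon energy:
E_photon = hc/λ = (6.626×10⁻³⁴ J·s)(3×10⁸ m/s) / (292.4×10⁻⁹ m)
E_photon = 4.2402 eV

Then, the maximum kinetic energy:
KE_max = E_photon - φ = 4.2402 eV - 2.36 eV = 1.8802 eV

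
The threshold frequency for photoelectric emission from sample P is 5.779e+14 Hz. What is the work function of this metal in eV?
2.39 eV

At the threshold frequency, photon energy equals work function:
φ = hf₀

Calculating:
φ = (6.626×10⁻³⁴ J·s)(5.779e+14 Hz)
φ = 2.39 eV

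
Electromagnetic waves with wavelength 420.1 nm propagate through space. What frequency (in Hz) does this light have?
7.1362e+14 Hz

Using the wave equation: c = fλ

Solving for frequency:
f = c/λ = (3×10⁸ m/s) / (420.1×10⁻⁹ m)
f = 7.1362e+14 Hz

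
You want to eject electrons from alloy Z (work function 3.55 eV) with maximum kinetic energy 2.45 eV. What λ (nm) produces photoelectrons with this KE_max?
206.64 nm

From Einstein's equation: KE_max = hc/λ - φ

Rearranging for λ:
hc/λ = KE_max + φ
λ = hc/(KE_max + φ)

Required photon energy:
E_photon = KE_max + φ = 2.45 + 3.55 = 6.00 eV

Required wavelength:
λ = hc/E_photon = (6.626×10⁻³⁴)(3×10⁸) / (6.00 × 1.602×10⁻¹⁹)
λ = 206.64 nm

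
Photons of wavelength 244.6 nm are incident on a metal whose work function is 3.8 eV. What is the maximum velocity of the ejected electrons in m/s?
6.6809e+05 m/s

First, find the maximum kinetic energy:
E_photon = hc/λ = 5.0689 eV
KE_max = E_photon - φ = 5.0689 - 3.8 = 1.2689 eV

Convert to Joules: KE_max = 1.2689 × 1.602×10⁻¹⁹ J = 2.0329e-19 J

Then use KE = ½mv² to find velocity:
v = √(2·KE/m) = √(2 × 2.0329e-19 J / 9.109e-31 kg)
v = 6.6809e+05 m/s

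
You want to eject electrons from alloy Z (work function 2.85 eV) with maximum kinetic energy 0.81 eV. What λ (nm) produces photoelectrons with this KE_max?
338.75 nm

From Einstein's equation: KE_max = hc/λ - φ

Rearranging for λ:
hc/λ = KE_max + φ
λ = hc/(KE_max + φ)

Required photon energy:
E_photon = KE_max + φ = 0.81 + 2.85 = 3.66 eV

Required wavelength:
λ = hc/E_photon = (6.626×10⁻³⁴)(3×10⁸) / (3.66 × 1.602×10⁻¹⁹)
λ = 338.75 nm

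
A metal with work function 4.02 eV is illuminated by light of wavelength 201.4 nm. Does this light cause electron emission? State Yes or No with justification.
Yes

For photoemission, the photon energy must exceed the work function.

Photon energy: E = hc/λ = 6.1561 eV
Work function: φ = 4.02 eV

Since E_photon (6.1561 eV) > φ (4.02 eV), photoemission WILL occur.
The threshold wavelength is λ₀ = hc/φ = 308.4 nm.
Since 201.4 nm < 308.4 nm, the light has sufficient energy.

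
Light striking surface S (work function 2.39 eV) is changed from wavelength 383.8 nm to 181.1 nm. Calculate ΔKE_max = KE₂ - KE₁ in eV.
3.6157 eV

Using Einstein's equation: KE_max = hc/λ - φ

For λ₁ = 383.8 nm:
KE₁ = hc/λ₁ - φ = 3.2304 - 2.39 = 0.8404 eV

For λ₂ = 181.1 nm:
KE₂ = hc/λ₂ - φ = 6.8462 - 2.39 = 4.4562 eV

Change in KE:
ΔKE = KE₂ - KE₁ = 4.4562 - 0.8404 = 3.6157 eV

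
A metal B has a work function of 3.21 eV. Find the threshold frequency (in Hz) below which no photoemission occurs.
7.7617e+14 Hz

The threshold frequency is when the photon energy equals the work function:
hf₀ = φ

Solving for f₀:
f₀ = φ/h = (3.21 eV × 1.602×10⁻¹⁹ J/eV) / (6.626×10⁻³⁴ J·s)
f₀ = 7.7617e+14 Hz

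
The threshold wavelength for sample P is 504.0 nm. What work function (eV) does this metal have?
2.46 eV

At the threshold wavelength, photon energy equals work function:
φ = hc/λ₀

Calculating:
φ = (6.626×10⁻³⁴ J·s)(3×10⁸ m/s) / (504.0×10⁻⁹ m)
φ = 2.46 eV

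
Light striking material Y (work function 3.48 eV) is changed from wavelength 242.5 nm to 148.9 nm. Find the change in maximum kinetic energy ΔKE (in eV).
3.2139 eV

Using Einstein's equation: KE_max = hc/λ - φ

For λ₁ = 242.5 nm:
KE₁ = hc/λ₁ - φ = 5.1128 - 3.48 = 1.6328 eV

For λ₂ = 148.9 nm:
KE₂ = hc/λ₂ - φ = 8.3267 - 3.48 = 4.8467 eV

Change in KE:
ΔKE = KE₂ - KE₁ = 4.8467 - 1.6328 = 3.2139 eV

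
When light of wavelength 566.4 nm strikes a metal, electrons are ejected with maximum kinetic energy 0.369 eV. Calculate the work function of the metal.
1.82 eV

From Einstein's photoelectric equation: KE_max = hf - φ = hc/λ - φ

Rearranging for φ:
φ = hc/λ - KE_max

Calculate photon energy:
E_photon = hc/λ = 2.1890 eV

Therefore:
φ = 2.1890 - 0.369 = 1.82 eV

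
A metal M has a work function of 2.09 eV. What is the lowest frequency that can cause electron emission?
5.0536e+14 Hz

The threshold frequency is when the photon energy equals the work function:
hf₀ = φ

Solving for f₀:
f₀ = φ/h = (2.09 eV × 1.602×10⁻¹⁹ J/eV) / (6.626×10⁻³⁴ J·s)
f₀ = 5.0536e+14 Hz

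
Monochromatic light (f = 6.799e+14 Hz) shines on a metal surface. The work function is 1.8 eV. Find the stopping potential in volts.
1.0118 V

The stopping potential V_s satisfies: eV_s = KE_max

First, find KE_max using Einstein's equation:
E_photon = hf = (6.626×10⁻³⁴ J·s)(6.799e+14 Hz) = 2.8118 eV
KE_max = E_photon - φ = 2.8118 - 1.8 = 1.0118 eV

Since eV_s = KE_max:
V_s = KE_max/e = 1.0118 V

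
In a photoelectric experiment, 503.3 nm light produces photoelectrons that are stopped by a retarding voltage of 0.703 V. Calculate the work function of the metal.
1.76 eV

The stopping potential gives the maximum kinetic energy: KE_max = eV_s = 0.703 eV

From Einstein's photoelectric equation: KE_max = hc/λ - φ
Rearranging: φ = hc/λ - KE_max

Calculate photon energy:
E_photon = hc/λ = (6.626×10⁻³⁴ J·s)(3×10⁸ m/s) / (503.3×10⁻⁹ m) = 2.4634 eV

Therefore:
φ = 2.4634 - 0.703 = 1.76 eV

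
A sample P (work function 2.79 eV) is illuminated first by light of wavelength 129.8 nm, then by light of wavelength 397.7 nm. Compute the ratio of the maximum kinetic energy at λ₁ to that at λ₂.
20.6452

Using Einstein's equation: KE_max = hc/λ - φ

For λ₁ = 129.8 nm:
E₁ = hc/λ₁ = 9.5519 eV
KE₁ = E₁ - φ = 9.5519 - 2.79 = 6.7619 eV

For λ₂ = 397.7 nm:
E₂ = hc/λ₂ = 3.1175 eV
KE₂ = E₂ - φ = 3.1175 - 2.79 = 0.3275 eV

Ratio: KE₁/KE₂ = 6.7619/0.3275 = 20.6452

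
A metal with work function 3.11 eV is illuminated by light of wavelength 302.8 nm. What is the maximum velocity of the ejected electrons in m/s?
5.8851e+05 m/s

First, find the maximum kinetic energy:
E_photon = hc/λ = 4.0946 eV
KE_max = E_photon - φ = 4.0946 - 3.11 = 0.9846 eV

Convert to Joules: KE_max = 0.9846 × 1.602×10⁻¹⁹ J = 1.5775e-19 J

Then use KE = ½mv² to find velocity:
v = √(2·KE/m) = √(2 × 1.5775e-19 J / 9.109e-31 kg)
v = 5.8851e+05 m/s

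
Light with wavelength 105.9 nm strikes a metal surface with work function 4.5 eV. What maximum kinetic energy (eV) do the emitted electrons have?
7.2077 eV

Using Einstein's photoelectric equation: KE_max = hf - φ = hc/λ - φ

First, calculate the photon energy:
E_photon = hc/λ = (6.626×10⁻³⁴ J·s)(3×10⁸ m/s) / (105.9×10⁻⁹ m)
E_photon = 11.7077 eV

Then, the maximum kinetic energy:
KE_max = E_photon - φ = 11.7077 eV - 4.5 eV = 7.2077 eV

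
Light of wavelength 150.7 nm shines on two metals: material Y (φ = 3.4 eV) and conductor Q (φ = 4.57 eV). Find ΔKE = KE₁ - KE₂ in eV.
1.1700 eV

Using KE_max = hc/λ - φ for each metal:

Photon energy: E = hc/λ = 8.2272 eV

For material Y (φ₁ = 3.4 eV):
KE₁ = E - φ₁ = 8.2272 - 3.4 = 4.8272 eV

For conductor Q (φ₂ = 4.57 eV):
KE₂ = E - φ₂ = 8.2272 - 4.57 = 3.6572 eV

Difference:
ΔKE = KE₁ - KE₂ = 4.8272 - 3.6572 = 1.1700 eV

Note: The difference equals the difference in work functions: 4.57 - 3.4 = 1.17 eV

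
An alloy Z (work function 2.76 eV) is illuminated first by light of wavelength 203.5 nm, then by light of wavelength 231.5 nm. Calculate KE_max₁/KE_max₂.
1.2839

Using Einstein's equation: KE_max = hc/λ - φ

For λ₁ = 203.5 nm:
E₁ = hc/λ₁ = 6.0926 eV
KE₁ = E₁ - φ = 6.0926 - 2.76 = 3.3326 eV

For λ₂ = 231.5 nm:
E₂ = hc/λ₂ = 5.3557 eV
KE₂ = E₂ - φ = 5.3557 - 2.76 = 2.5957 eV

Ratio: KE₁/KE₂ = 3.3326/2.5957 = 1.2839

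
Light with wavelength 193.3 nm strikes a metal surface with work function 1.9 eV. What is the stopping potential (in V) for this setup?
4.5141 V

The stopping potential V_s satisfies: eV_s = KE_max

First, find KE_max using Einstein's equation:
E_photon = hc/λ = 6.4141 eV
KE_max = E_photon - φ = 6.4141 - 1.9 = 4.5141 eV

Since eV_s = KE_max:
V_s = KE_max/e = 4.5141 V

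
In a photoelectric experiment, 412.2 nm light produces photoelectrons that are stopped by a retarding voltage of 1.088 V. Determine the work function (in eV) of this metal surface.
1.92 eV

The stopping potential gives the maximum kinetic energy: KE_max = eV_s = 1.088 eV

From Einstein's photoelectric equation: KE_max = hc/λ - φ
Rearranging: φ = hc/λ - KE_max

Calculate photon energy:
E_photon = hc/λ = (6.626×10⁻³⁴ J·s)(3×10⁸ m/s) / (412.2×10⁻⁹ m) = 3.0079 eV

Therefore:
φ = 3.0079 - 1.088 = 1.92 eV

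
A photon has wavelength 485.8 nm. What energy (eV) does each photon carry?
2.5522 eV

Using E = hf = hc/λ:

E = hc/λ = (6.626×10⁻³⁴ J·s)(3×10⁸ m/s) / (485.8×10⁻⁹ m)
E = 2.5522 eV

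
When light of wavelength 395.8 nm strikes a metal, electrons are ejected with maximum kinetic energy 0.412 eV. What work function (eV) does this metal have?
2.72 eV

From Einstein's photoelectric equation: KE_max = hf - φ = hc/λ - φ

Rearranging for φ:
φ = hc/λ - KE_max

Calculate photon energy:
E_photon = hc/λ = 3.1325 eV

Therefore:
φ = 3.1325 - 0.412 = 2.72 eV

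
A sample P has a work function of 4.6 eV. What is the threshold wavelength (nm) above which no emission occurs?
269.53 nm

The threshold wavelength is when the photon energy equals the work function:
hc/λ₀ = φ

Solving for λ₀:
λ₀ = hc/φ = (6.626×10⁻³⁴ J·s)(3×10⁸ m/s) / (4.6 eV × 1.602×10⁻¹⁹ J/eV)
λ₀ = 269.53 nm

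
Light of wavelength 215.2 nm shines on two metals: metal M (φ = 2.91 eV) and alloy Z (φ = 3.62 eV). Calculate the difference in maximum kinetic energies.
0.7100 eV

Using KE_max = hc/λ - φ for each metal:

Photon energy: E = hc/λ = 5.7613 eV

For metal M (φ₁ = 2.91 eV):
KE₁ = E - φ₁ = 5.7613 - 2.91 = 2.8513 eV

For alloy Z (φ₂ = 3.62 eV):
KE₂ = E - φ₂ = 5.7613 - 3.62 = 2.1413 eV

Difference:
ΔKE = KE₁ - KE₂ = 2.8513 - 2.1413 = 0.7100 eV

Note: The difference equals the difference in work functions: 3.62 - 2.91 = 0.71 eV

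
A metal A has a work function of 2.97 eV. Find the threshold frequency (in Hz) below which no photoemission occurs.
7.1814e+14 Hz

The threshold frequency is when the photon energy equals the work function:
hf₀ = φ

Solving for f₀:
f₀ = φ/h = (2.97 eV × 1.602×10⁻¹⁹ J/eV) / (6.626×10⁻³⁴ J·s)
f₀ = 7.1814e+14 Hz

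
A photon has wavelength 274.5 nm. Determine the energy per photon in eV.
4.5167 eV

Using E = hf = hc/λ:

E = hc/λ = (6.626×10⁻³⁴ J·s)(3×10⁸ m/s) / (274.5×10⁻⁹ m)
E = 4.5167 eV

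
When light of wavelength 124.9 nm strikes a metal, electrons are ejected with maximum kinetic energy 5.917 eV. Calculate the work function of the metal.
4.01 eV

From Einstein's photoelectric equation: KE_max = hf - φ = hc/λ - φ

Rearranging for φ:
φ = hc/λ - KE_max

Calculate photon energy:
E_photon = hc/λ = 9.9267 eV

Therefore:
φ = 9.9267 - 5.917 = 4.01 eV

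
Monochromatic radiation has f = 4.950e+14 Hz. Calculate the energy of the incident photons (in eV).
2.0472 eV

Using E = hf:

E = hf = (6.626×10⁻³⁴ J·s)(4.950e+14 Hz)
E = 2.0472 eV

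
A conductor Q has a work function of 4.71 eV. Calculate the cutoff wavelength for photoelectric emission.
263.24 nm

The threshold wavelength is when the photon energy equals the work function:
hc/λ₀ = φ

Solving for λ₀:
λ₀ = hc/φ = (6.626×10⁻³⁴ J·s)(3×10⁸ m/s) / (4.71 eV × 1.602×10⁻¹⁹ J/eV)
λ₀ = 263.24 nm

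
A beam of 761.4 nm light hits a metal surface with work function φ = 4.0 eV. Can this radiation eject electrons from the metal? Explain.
No

For photoemission, the photon energy must exceed the work function.

Photon energy: E = hc/λ = 1.6284 eV
Work function: φ = 4.0 eV

Since E_photon (1.6284 eV) < φ (4.0 eV), photoemission will NOT occur.
The threshold wavelength is λ₀ = hc/φ = 310.0 nm.
Since 761.4 nm > 310.0 nm, the photons lack sufficient energy.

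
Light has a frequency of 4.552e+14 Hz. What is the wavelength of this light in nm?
658.60 nm

Using the wave equation: c = fλ

Solving for wavelength:
λ = c/f = (3×10⁸ m/s) / (4.552e+14 Hz)
λ = 658.60 nm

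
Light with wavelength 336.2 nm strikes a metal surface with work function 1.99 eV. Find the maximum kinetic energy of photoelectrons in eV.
1.6978 eV

Using Einstein's photoelectric equation: KE_max = hf - φ = hc/λ - φ

First, calculate the photon energy:
E_photon = hc/λ = (6.626×10⁻³⁴ J·s)(3×10⁸ m/s) / (336.2×10⁻⁹ m)
E_photon = 3.6878 eV

Then, the maximum kinetic energy:
KE_max = E_photon - φ = 3.6878 eV - 1.99 eV = 1.6978 eV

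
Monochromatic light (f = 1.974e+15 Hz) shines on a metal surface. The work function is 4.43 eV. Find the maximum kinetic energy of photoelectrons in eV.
3.7338 eV

Using Einstein's photoelectric equation: KE_max = hf - φ

First, calculate the photon energy:
E_photon = hf = (6.626×10⁻³⁴ J·s)(1.974e+15 Hz)
E_photon = 8.1638 eV

Then, the maximum kinetic energy:
KE_max = E_photon - φ = 8.1638 eV - 4.43 eV = 3.7338 eV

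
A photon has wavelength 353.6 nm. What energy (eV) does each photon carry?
3.5063 eV

Using E = hf = hc/λ:

E = hc/λ = (6.626×10⁻³⁴ J·s)(3×10⁸ m/s) / (353.6×10⁻⁹ m)
E = 3.5063 eV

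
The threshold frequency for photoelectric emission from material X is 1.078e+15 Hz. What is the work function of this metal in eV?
4.46 eV

At the threshold frequency, photon energy equals work function:
φ = hf₀

Calculating:
φ = (6.626×10⁻³⁴ J·s)(1.078e+15 Hz)
φ = 4.46 eV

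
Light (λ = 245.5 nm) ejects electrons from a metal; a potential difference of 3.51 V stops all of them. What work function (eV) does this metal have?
1.54 eV

The stopping potential gives the maximum kinetic energy: KE_max = eV_s = 3.51 eV

From Einstein's photoelectric equation: KE_max = hc/λ - φ
Rearranging: φ = hc/λ - KE_max

Calculate photon energy:
E_photon = hc/λ = (6.626×10⁻³⁴ J·s)(3×10⁸ m/s) / (245.5×10⁻⁹ m) = 5.0503 eV

Therefore:
φ = 5.0503 - 3.51 = 1.54 eV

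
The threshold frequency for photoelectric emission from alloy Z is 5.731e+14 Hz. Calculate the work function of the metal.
2.37 eV

At the threshold frequency, photon energy equals work function:
φ = hf₀

Calculating:
φ = (6.626×10⁻³⁴ J·s)(5.731e+14 Hz)
φ = 2.37 eV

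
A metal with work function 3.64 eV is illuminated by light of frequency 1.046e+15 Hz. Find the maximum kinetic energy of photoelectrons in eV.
0.6859 eV

Using Einstein's photoelectric equation: KE_max = hf - φ

First, calculate the photon energy:
E_photon = hf = (6.626×10⁻³⁴ J·s)(1.046e+15 Hz)
E_photon = 4.3259 eV

Then, the maximum kinetic energy:
KE_max = E_photon - φ = 4.3259 eV - 3.64 eV = 0.6859 eV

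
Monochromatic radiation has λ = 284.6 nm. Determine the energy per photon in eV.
4.3564 eV

Using E = hf = hc/λ:

E = hc/λ = (6.626×10⁻³⁴ J·s)(3×10⁸ m/s) / (284.6×10⁻⁹ m)
E = 4.3564 eV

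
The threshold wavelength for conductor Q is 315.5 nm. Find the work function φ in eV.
3.93 eV

At the threshold wavelength, photon energy equals work function:
φ = hc/λ₀

Calculating:
φ = (6.626×10⁻³⁴ J·s)(3×10⁸ m/s) / (315.5×10⁻⁹ m)
φ = 3.93 eV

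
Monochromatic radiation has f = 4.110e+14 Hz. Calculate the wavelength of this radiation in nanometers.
729.42 nm

Using the wave equation: c = fλ

Solving for wavelength:
λ = c/f = (3×10⁸ m/s) / (4.110e+14 Hz)
λ = 729.42 nm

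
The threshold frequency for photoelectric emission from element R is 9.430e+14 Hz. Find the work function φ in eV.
3.90 eV

At the threshold frequency, photon energy equals work function:
φ = hf₀

Calculating:
φ = (6.626×10⁻³⁴ J·s)(9.430e+14 Hz)
φ = 3.90 eV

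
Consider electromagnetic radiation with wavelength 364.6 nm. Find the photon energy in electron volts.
3.4006 eV

Using E = hf = hc/λ:

E = hc/λ = (6.626×10⁻³⁴ J·s)(3×10⁸ m/s) / (364.6×10⁻⁹ m)
E = 3.4006 eV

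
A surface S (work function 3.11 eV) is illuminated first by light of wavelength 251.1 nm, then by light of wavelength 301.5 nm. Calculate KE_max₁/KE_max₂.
1.8235

Using Einstein's equation: KE_max = hc/λ - φ

For λ₁ = 251.1 nm:
E₁ = hc/λ₁ = 4.9376 eV
KE₁ = E₁ - φ = 4.9376 - 3.11 = 1.8276 eV

For λ₂ = 301.5 nm:
E₂ = hc/λ₂ = 4.1122 eV
KE₂ = E₂ - φ = 4.1122 - 3.11 = 1.0022 eV

Ratio: KE₁/KE₂ = 1.8276/1.0022 = 1.8235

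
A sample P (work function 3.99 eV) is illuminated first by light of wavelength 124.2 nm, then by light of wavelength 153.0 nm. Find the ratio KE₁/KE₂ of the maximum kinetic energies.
1.4568

Using Einstein's equation: KE_max = hc/λ - φ

For λ₁ = 124.2 nm:
E₁ = hc/λ₁ = 9.9826 eV
KE₁ = E₁ - φ = 9.9826 - 3.99 = 5.9926 eV

For λ₂ = 153.0 nm:
E₂ = hc/λ₂ = 8.1035 eV
KE₂ = E₂ - φ = 8.1035 - 3.99 = 4.1135 eV

Ratio: KE₁/KE₂ = 5.9926/4.1135 = 1.4568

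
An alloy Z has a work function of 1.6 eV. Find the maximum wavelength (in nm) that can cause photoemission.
774.90 nm

The threshold wavelength is when the photon energy equals the work function:
hc/λ₀ = φ

Solving for λ₀:
λ₀ = hc/φ = (6.626×10⁻³⁴ J·s)(3×10⁸ m/s) / (1.6 eV × 1.602×10⁻¹⁹ J/eV)
λ₀ = 774.90 nm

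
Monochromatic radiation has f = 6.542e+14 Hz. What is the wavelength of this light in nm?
458.26 nm

Using the wave equation: c = fλ

Solving for wavelength:
λ = c/f = (3×10⁸ m/s) / (6.542e+14 Hz)
λ = 458.26 nm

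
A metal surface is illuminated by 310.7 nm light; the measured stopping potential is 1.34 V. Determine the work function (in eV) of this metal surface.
2.65 eV

The stopping potential gives the maximum kinetic energy: KE_max = eV_s = 1.34 eV

From Einstein's photoelectric equation: KE_max = hc/λ - φ
Rearranging: φ = hc/λ - KE_max

Calculate photon energy:
E_photon = hc/λ = (6.626×10⁻³⁴ J·s)(3×10⁸ m/s) / (310.7×10⁻⁹ m) = 3.9905 eV

Therefore:
φ = 3.9905 - 1.34 = 2.65 eV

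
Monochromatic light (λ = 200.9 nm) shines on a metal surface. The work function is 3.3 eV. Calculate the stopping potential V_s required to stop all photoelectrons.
2.8714 V

The stopping potential V_s satisfies: eV_s = KE_max

First, find KE_max using Einstein's equation:
E_photon = hc/λ = 6.1714 eV
KE_max = E_photon - φ = 6.1714 - 3.3 = 2.8714 eV

Since eV_s = KE_max:
V_s = KE_max/e = 2.8714 V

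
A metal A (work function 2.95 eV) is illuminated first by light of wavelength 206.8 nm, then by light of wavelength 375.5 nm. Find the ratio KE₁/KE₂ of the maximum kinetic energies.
8.6555

Using Einstein's equation: KE_max = hc/λ - φ

For λ₁ = 206.8 nm:
E₁ = hc/λ₁ = 5.9954 eV
KE₁ = E₁ - φ = 5.9954 - 2.95 = 3.0454 eV

For λ₂ = 375.5 nm:
E₂ = hc/λ₂ = 3.3018 eV
KE₂ = E₂ - φ = 3.3018 - 2.95 = 0.3518 eV

Ratio: KE₁/KE₂ = 3.0454/0.3518 = 8.6555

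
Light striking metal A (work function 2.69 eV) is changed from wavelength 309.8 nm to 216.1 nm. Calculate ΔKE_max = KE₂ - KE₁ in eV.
1.7353 eV

Using Einstein's equation: KE_max = hc/λ - φ

For λ₁ = 309.8 nm:
KE₁ = hc/λ₁ - φ = 4.0021 - 2.69 = 1.3121 eV

For λ₂ = 216.1 nm:
KE₂ = hc/λ₂ - φ = 5.7374 - 2.69 = 3.0474 eV

Change in KE:
ΔKE = KE₂ - KE₁ = 3.0474 - 1.3121 = 1.7353 eV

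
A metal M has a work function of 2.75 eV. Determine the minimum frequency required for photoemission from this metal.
6.6495e+14 Hz

The threshold frequency is when the photon energy equals the work function:
hf₀ = φ

Solving for f₀:
f₀ = φ/h = (2.75 eV × 1.602×10⁻¹⁹ J/eV) / (6.626×10⁻³⁴ J·s)
f₀ = 6.6495e+14 Hz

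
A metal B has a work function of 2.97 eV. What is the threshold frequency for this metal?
7.1814e+14 Hz

The threshold frequency is when the photon energy equals the work function:
hf₀ = φ

Solving for f₀:
f₀ = φ/h = (2.97 eV × 1.602×10⁻¹⁹ J/eV) / (6.626×10⁻³⁴ J·s)
f₀ = 7.1814e+14 Hz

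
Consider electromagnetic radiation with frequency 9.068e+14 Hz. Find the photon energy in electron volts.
3.7502 eV

Using E = hf:

E = hf = (6.626×10⁻³⁴ J·s)(9.068e+14 Hz)
E = 3.7502 eV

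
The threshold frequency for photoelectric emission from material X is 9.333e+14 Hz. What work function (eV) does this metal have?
3.86 eV

At the threshold frequency, photon energy equals work function:
φ = hf₀

Calculating:
φ = (6.626×10⁻³⁴ J·s)(9.333e+14 Hz)
φ = 3.86 eV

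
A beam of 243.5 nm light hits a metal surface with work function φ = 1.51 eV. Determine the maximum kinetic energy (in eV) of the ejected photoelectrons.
3.5818 eV

Using Einstein's photoelectric equation: KE_max = hf - φ = hc/λ - φ

First, calculate the photon energy:
E_photon = hc/λ = (6.626×10⁻³⁴ J·s)(3×10⁸ m/s) / (243.5×10⁻⁹ m)
E_photon = 5.0918 eV

Then, the maximum kinetic energy:
KE_max = E_photon - φ = 5.0918 eV - 1.51 eV = 3.5818 eV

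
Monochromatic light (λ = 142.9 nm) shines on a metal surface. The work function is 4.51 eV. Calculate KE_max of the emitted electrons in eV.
4.1663 eV

Using Einstein's photoelectric equation: KE_max = hf - φ = hc/λ - φ

First, calculate the photon energy:
E_photon = hc/λ = (6.626×10⁻³⁴ J·s)(3×10⁸ m/s) / (142.9×10⁻⁹ m)
E_photon = 8.6763 eV

Then, the maximum kinetic energy:
KE_max = E_photon - φ = 8.6763 eV - 4.51 eV = 4.1663 eV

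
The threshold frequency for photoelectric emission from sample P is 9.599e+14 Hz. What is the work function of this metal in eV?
3.97 eV

At the threshold frequency, photon energy equals work function:
φ = hf₀

Calculating:
φ = (6.626×10⁻³⁴ J·s)(9.599e+14 Hz)
φ = 3.97 eV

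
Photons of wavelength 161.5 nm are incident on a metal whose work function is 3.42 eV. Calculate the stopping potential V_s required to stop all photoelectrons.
4.2570 V

The stopping potential V_s satisfies: eV_s = KE_max

First, find KE_max using Einstein's equation:
E_photon = hc/λ = 7.6770 eV
KE_max = E_photon - φ = 7.6770 - 3.42 = 4.2570 eV

Since eV_s = KE_max:
V_s = KE_max/e = 4.2570 V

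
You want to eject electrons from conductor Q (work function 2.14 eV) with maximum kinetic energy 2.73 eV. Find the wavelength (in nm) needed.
254.59 nm

From Einstein's equation: KE_max = hc/λ - φ

Rearranging for λ:
hc/λ = KE_max + φ
λ = hc/(KE_max + φ)

Required photon energy:
E_photon = KE_max + φ = 2.73 + 2.14 = 4.87 eV

Required wavelength:
λ = hc/E_photon = (6.626×10⁻³⁴)(3×10⁸) / (4.87 × 1.602×10⁻¹⁹)
λ = 254.59 nm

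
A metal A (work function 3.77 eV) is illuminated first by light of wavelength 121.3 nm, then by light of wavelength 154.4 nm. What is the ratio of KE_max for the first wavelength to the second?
1.5144

Using Einstein's equation: KE_max = hc/λ - φ

For λ₁ = 121.3 nm:
E₁ = hc/λ₁ = 10.2213 eV
KE₁ = E₁ - φ = 10.2213 - 3.77 = 6.4513 eV

For λ₂ = 154.4 nm:
E₂ = hc/λ₂ = 8.0301 eV
KE₂ = E₂ - φ = 8.0301 - 3.77 = 4.2601 eV

Ratio: KE₁/KE₂ = 6.4513/4.2601 = 1.5144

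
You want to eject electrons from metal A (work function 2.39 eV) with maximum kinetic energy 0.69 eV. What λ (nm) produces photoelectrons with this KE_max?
402.55 nm

From Einstein's equation: KE_max = hc/λ - φ

Rearranging for λ:
hc/λ = KE_max + φ
λ = hc/(KE_max + φ)

Required photon energy:
E_photon = KE_max + φ = 0.69 + 2.39 = 3.08 eV

Required wavelength:
λ = hc/E_photon = (6.626×10⁻³⁴)(3×10⁸) / (3.08 × 1.602×10⁻¹⁹)
λ = 402.55 nm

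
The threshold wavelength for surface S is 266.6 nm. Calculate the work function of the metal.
4.65 eV

At the threshold wavelength, photon energy equals work function:
φ = hc/λ₀

Calculating:
φ = (6.626×10⁻³⁴ J·s)(3×10⁸ m/s) / (266.6×10⁻⁹ m)
φ = 4.65 eV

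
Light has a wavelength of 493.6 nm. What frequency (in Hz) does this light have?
6.0736e+14 Hz

Using the wave equation: c = fλ

Solving for frequency:
f = c/λ = (3×10⁸ m/s) / (493.6×10⁻⁹ m)
f = 6.0736e+14 Hz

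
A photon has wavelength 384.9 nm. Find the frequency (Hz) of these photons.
7.7888e+14 Hz

Using the wave equation: c = fλ

Solving for frequency:
f = c/λ = (3×10⁸ m/s) / (384.9×10⁻⁹ m)
f = 7.7888e+14 Hz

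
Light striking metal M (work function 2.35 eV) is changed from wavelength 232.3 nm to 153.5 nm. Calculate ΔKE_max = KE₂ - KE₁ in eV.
2.7399 eV

Using Einstein's equation: KE_max = hc/λ - φ

For λ₁ = 232.3 nm:
KE₁ = hc/λ₁ - φ = 5.3372 - 2.35 = 2.9872 eV

For λ₂ = 153.5 nm:
KE₂ = hc/λ₂ - φ = 8.0771 - 2.35 = 5.7271 eV

Change in KE:
ΔKE = KE₂ - KE₁ = 5.7271 - 2.9872 = 2.7399 eV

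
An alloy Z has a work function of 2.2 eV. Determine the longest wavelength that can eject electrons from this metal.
563.56 nm

The threshold wavelength is when the photon energy equals the work function:
hc/λ₀ = φ

Solving for λ₀:
λ₀ = hc/φ = (6.626×10⁻³⁴ J·s)(3×10⁸ m/s) / (2.2 eV × 1.602×10⁻¹⁹ J/eV)
λ₀ = 563.56 nm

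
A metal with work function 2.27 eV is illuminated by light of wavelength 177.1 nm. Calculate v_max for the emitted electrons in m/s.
1.2900e+06 m/s

First, find the maximum kinetic energy:
E_photon = hc/λ = 7.0008 eV
KE_max = E_photon - φ = 7.0008 - 2.27 = 4.7308 eV

Convert to Joules: KE_max = 4.7308 × 1.602×10⁻¹⁹ J = 7.5796e-19 J

Then use KE = ½mv² to find velocity:
v = √(2·KE/m) = √(2 × 7.5796e-19 J / 9.109e-31 kg)
v = 1.2900e+06 m/s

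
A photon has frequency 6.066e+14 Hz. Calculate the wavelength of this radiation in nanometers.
494.22 nm

Using the wave equation: c = fλ

Solving for wavelength:
λ = c/f = (3×10⁸ m/s) / (6.066e+14 Hz)
λ = 494.22 nm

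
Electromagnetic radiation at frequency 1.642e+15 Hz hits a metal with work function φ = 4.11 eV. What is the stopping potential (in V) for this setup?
2.6808 V

The stopping potential V_s satisfies: eV_s = KE_max

First, find KE_max using Einstein's equation:
E_photon = hf = (6.626×10⁻³⁴ J·s)(1.642e+15 Hz) = 6.7908 eV
KE_max = E_photon - φ = 6.7908 - 4.11 = 2.6808 eV

Since eV_s = KE_max:
V_s = KE_max/e = 2.6808 V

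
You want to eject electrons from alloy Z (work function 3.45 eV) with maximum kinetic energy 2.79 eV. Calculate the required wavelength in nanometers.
198.69 nm

From Einstein's equation: KE_max = hc/λ - φ

Rearranging for λ:
hc/λ = KE_max + φ
λ = hc/(KE_max + φ)

Required photon energy:
E_photon = KE_max + φ = 2.79 + 3.45 = 6.24 eV

Required wavelength:
λ = hc/E_photon = (6.626×10⁻³⁴)(3×10⁸) / (6.24 × 1.602×10⁻¹⁹)
λ = 198.69 nm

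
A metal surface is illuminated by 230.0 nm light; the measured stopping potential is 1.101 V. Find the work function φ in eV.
4.29 eV

The stopping potential gives the maximum kinetic energy: KE_max = eV_s = 1.101 eV

From Einstein's photoelectric equation: KE_max = hc/λ - φ
Rearranging: φ = hc/λ - KE_max

Calculate photon energy:
E_photon = hc/λ = (6.626×10⁻³⁴ J·s)(3×10⁸ m/s) / (230.0×10⁻⁹ m) = 5.3906 eV

Therefore:
φ = 5.3906 - 1.101 = 4.29 eV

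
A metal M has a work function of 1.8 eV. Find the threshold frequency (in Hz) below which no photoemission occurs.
4.3524e+14 Hz

The threshold frequency is when the photon energy equals the work function:
hf₀ = φ

Solving for f₀:
f₀ = φ/h = (1.8 eV × 1.602×10⁻¹⁹ J/eV) / (6.626×10⁻³⁴ J·s)
f₀ = 4.3524e+14 Hz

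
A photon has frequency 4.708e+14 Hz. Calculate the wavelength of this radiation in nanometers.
636.77 nm

Using the wave equation: c = fλ

Solving for wavelength:
λ = c/f = (3×10⁸ m/s) / (4.708e+14 Hz)
λ = 636.77 nm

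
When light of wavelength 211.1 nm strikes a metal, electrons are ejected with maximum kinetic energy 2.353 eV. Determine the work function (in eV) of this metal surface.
3.52 eV

From Einstein's photoelectric equation: KE_max = hf - φ = hc/λ - φ

Rearranging for φ:
φ = hc/λ - KE_max

Calculate photon energy:
E_photon = hc/λ = 5.8732 eV

Therefore:
φ = 5.8732 - 2.353 = 3.52 eV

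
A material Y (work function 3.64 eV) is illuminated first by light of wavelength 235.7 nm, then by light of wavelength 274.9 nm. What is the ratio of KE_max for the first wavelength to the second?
1.8620

Using Einstein's equation: KE_max = hc/λ - φ

For λ₁ = 235.7 nm:
E₁ = hc/λ₁ = 5.2603 eV
KE₁ = E₁ - φ = 5.2603 - 3.64 = 1.6203 eV

For λ₂ = 274.9 nm:
E₂ = hc/λ₂ = 4.5102 eV
KE₂ = E₂ - φ = 4.5102 - 3.64 = 0.8702 eV

Ratio: KE₁/KE₂ = 1.6203/0.8702 = 1.8620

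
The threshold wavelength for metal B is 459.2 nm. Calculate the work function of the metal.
2.70 eV

At the threshold wavelength, photon energy equals work function:
φ = hc/λ₀

Calculating:
φ = (6.626×10⁻³⁴ J·s)(3×10⁸ m/s) / (459.2×10⁻⁹ m)
φ = 2.70 eV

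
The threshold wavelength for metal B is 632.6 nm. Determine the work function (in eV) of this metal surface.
1.96 eV

At the threshold wavelength, photon energy equals work function:
φ = hc/λ₀

Calculating:
φ = (6.626×10⁻³⁴ J·s)(3×10⁸ m/s) / (632.6×10⁻⁹ m)
φ = 1.96 eV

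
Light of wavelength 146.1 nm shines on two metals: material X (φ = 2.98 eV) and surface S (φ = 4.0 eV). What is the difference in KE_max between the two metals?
1.0200 eV

Using KE_max = hc/λ - φ for each metal:

Photon energy: E = hc/λ = 8.4863 eV

For material X (φ₁ = 2.98 eV):
KE₁ = E - φ₁ = 8.4863 - 2.98 = 5.5063 eV

For surface S (φ₂ = 4.0 eV):
KE₂ = E - φ₂ = 8.4863 - 4.0 = 4.4863 eV

Difference:
ΔKE = KE₁ - KE₂ = 5.5063 - 4.4863 = 1.0200 eV

Note: The difference equals the difference in work functions: 4.0 - 2.98 = 1.02 eV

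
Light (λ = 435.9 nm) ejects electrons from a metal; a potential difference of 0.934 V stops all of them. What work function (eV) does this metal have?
1.91 eV

The stopping potential gives the maximum kinetic energy: KE_max = eV_s = 0.934 eV

From Einstein's photoelectric equation: KE_max = hc/λ - φ
Rearranging: φ = hc/λ - KE_max

Calculate photon energy:
E_photon = hc/λ = (6.626×10⁻³⁴ J·s)(3×10⁸ m/s) / (435.9×10⁻⁹ m) = 2.8443 eV

Therefore:
φ = 2.8443 - 0.934 = 1.91 eV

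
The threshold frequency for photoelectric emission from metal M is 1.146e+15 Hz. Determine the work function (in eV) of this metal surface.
4.74 eV

At the threshold frequency, photon energy equals work function:
φ = hf₀

Calculating:
φ = (6.626×10⁻³⁴ J·s)(1.146e+15 Hz)
φ = 4.74 eV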